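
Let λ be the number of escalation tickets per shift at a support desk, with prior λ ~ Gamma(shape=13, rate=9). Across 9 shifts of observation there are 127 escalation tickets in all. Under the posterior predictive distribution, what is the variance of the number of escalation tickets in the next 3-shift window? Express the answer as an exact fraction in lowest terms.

Total count 127 over total exposure 9 shifts.
Gamma(α, β) with Poisson data over total exposure Σt gives posterior Gamma(α+Σx, β+Σt) = Gamma(140, 18).
The posterior predictive for a window of length T is Negative Binomial with variance T·α'·(β'+T)/β'² = 3·140·21/324 = 245/9.

245/9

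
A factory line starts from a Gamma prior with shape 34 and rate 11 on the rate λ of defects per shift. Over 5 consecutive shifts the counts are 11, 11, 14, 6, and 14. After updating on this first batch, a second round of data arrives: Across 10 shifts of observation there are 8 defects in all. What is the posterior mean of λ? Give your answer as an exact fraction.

Total count: 11 + 11 + 14 + 6 + 14 = 56.
Total exposure: 5 shifts.
After the first batch: Gamma(34 + 56, 11 + 5) = Gamma(90, 16).
Total count 8 over total exposure 10 shifts.
After the second batch: Gamma(90 + 8, 16 + 10) = Gamma(98, 26).
Posterior mean = α'/β' = 98/26 = 49/13.

49/13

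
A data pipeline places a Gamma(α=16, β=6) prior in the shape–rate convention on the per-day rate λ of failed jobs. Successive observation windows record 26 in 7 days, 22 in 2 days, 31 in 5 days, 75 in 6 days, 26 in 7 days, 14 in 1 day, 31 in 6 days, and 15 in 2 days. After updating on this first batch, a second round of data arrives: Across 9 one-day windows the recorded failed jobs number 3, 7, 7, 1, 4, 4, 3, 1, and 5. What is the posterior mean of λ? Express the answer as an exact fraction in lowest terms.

97/17

Total count: 26 + 22 + 31 + 75 + 26 + 14 + 31 + 15 = 240.
Total exposure: 7 + 2 + 5 + 6 + 7 + 1 + 6 + 2 = 36 days.
After the first batch: Gamma(16 + 240, 6 + 36) = Gamma(256, 42).
Total count: 3 + 7 + 7 + 1 + 4 + 4 + 3 + 1 + 5 = 35.
Total exposure: 9 days.
After the second batch: Gamma(256 + 35, 42 + 9) = Gamma(291, 51).
Posterior mean = α'/β' = 291/51 = 97/17.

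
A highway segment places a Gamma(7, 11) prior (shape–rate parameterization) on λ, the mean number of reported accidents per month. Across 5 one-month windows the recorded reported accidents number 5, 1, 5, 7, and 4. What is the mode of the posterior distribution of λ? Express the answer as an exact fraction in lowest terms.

7/4

Total count: 5 + 1 + 5 + 7 + 4 = 22.
Total exposure: 5 months.
By Gamma–Poisson conjugacy, the posterior is Gamma(α + Σx, β + Σt) = Gamma(7 + 22, 11 + 5) = Gamma(29, 16).
Posterior mode = (α'−1)/β' = 28/16 = 7/4.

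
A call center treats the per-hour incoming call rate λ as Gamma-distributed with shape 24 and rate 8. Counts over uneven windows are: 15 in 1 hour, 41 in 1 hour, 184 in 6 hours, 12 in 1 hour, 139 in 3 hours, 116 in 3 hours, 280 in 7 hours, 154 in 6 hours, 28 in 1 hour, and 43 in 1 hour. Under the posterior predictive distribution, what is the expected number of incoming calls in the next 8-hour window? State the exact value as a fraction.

4144/19

Total count: 15 + 41 + 184 + 12 + 139 + 116 + 280 + 154 + 28 + 43 = 1012.
Total exposure: 1 + 1 + 6 + 1 + 3 + 3 + 7 + 6 + 1 + 1 = 30 hours.
The Gamma prior is conjugate for the Poisson rate, so λ | data ~ Gamma(24+1012, 8+30) = Gamma(1036, 38).
Predictive mean over an 8-hour window = T·E[λ|data] = 8·1036/38 = 4144/19.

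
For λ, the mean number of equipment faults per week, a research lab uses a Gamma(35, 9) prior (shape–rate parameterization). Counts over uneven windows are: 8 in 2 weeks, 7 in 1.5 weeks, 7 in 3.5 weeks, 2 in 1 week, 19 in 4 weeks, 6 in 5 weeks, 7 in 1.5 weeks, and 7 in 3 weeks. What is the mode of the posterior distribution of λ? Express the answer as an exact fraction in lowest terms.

Total count: 8 + 7 + 7 + 2 + 19 + 6 + 7 + 7 = 63.
Total exposure: 2 + 1.5 + 3.5 + 1 + 4 + 5 + 1.5 + 3 = 21.5 weeks.
Posterior: α' = 35 + 63 = 98, β' = 9 + 21.5 = 61/2.
Posterior mode = (α'−1)/β' = 97/(61/2) = 194/61.

194/61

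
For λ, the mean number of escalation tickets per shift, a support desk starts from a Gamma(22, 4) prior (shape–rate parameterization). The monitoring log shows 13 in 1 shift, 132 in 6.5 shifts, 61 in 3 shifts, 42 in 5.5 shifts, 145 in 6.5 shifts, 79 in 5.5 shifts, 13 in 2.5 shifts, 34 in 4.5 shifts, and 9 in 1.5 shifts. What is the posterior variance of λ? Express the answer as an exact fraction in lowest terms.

Total count: 13 + 132 + 61 + 42 + 145 + 79 + 13 + 34 + 9 = 528.
Total exposure: 1 + 6.5 + 3 + 5.5 + 6.5 + 5.5 + 2.5 + 4.5 + 1.5 = 36.5 shifts.
The Gamma prior is conjugate for the Poisson rate, so λ | data ~ Gamma(22+528, 4+36.5) = Gamma(550, 81/2).
Posterior variance = α'/β'² = 550/(6561/4) = 2200/6561.

2200/6561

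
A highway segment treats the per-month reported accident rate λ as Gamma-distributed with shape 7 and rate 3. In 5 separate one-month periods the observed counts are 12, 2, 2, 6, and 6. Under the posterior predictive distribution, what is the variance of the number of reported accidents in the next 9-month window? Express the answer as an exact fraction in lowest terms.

5355/64

Total count: 12 + 2 + 2 + 6 + 6 = 28.
Total exposure: 5 months.
Gamma(α, β) with Poisson data over total exposure Σt gives posterior Gamma(α+Σx, β+Σt) = Gamma(35, 8).
The posterior predictive for a window of length T is Negative Binomial with variance T·α'·(β'+T)/β'² = 9·35·17/64 = 5355/64.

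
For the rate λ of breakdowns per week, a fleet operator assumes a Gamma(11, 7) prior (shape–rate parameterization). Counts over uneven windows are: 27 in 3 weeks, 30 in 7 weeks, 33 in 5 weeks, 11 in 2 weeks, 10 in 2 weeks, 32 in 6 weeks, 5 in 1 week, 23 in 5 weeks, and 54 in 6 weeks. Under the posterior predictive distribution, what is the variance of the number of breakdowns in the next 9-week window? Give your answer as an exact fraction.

28143/484

Total count: 27 + 30 + 33 + 11 + 10 + 32 + 5 + 23 + 54 = 225.
Total exposure: 3 + 7 + 5 + 2 + 2 + 6 + 1 + 5 + 6 = 37 weeks.
By Gamma–Poisson conjugacy, the posterior is Gamma(α + Σx, β + Σt) = Gamma(11 + 225, 7 + 37) = Gamma(236, 44).
The posterior predictive for a window of length T is Negative Binomial with variance T·α'·(β'+T)/β'² = 9·236·53/1936 = 28143/484.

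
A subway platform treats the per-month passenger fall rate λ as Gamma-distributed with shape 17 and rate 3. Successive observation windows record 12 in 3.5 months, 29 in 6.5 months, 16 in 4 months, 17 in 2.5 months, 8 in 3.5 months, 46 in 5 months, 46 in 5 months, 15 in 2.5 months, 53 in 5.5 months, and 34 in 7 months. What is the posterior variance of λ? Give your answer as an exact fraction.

293/2304

Total count: 12 + 29 + 16 + 17 + 8 + 46 + 46 + 15 + 53 + 34 = 276.
Total exposure: 3.5 + 6.5 + 4 + 2.5 + 3.5 + 5 + 5 + 2.5 + 5.5 + 7 = 45 months.
The Gamma prior is conjugate for the Poisson rate, so λ | data ~ Gamma(17+276, 3+45) = Gamma(293, 48).
Posterior variance = α'/β'² = 293/2304.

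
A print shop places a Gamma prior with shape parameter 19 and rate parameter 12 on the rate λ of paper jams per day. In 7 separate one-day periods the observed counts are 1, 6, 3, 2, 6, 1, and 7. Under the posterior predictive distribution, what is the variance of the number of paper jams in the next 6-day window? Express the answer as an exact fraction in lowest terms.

Total count: 1 + 6 + 3 + 2 + 6 + 1 + 7 = 26.
Total exposure: 7 days.
Posterior: α' = 19 + 26 = 45, β' = 12 + 7 = 19.
The posterior predictive for a window of length T is Negative Binomial with variance T·α'·(β'+T)/β'² = 6·45·25/361 = 6750/361.

6750/361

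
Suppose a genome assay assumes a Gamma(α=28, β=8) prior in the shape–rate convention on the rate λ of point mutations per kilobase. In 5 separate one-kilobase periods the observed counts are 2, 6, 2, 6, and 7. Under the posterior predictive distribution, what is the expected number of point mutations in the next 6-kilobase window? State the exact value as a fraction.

Total count: 2 + 6 + 2 + 6 + 7 = 23.
Total exposure: 5 kilobases.
The Gamma prior is conjugate for the Poisson rate, so λ | data ~ Gamma(28+23, 8+5) = Gamma(51, 13).
Predictive mean over a 6-kilobase window = T·E[λ|data] = 6·51/13 = 306/13.

306/13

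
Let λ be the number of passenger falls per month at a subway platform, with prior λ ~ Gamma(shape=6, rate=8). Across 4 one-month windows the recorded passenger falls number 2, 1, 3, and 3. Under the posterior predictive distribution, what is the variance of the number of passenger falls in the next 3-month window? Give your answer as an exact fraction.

Total count: 2 + 1 + 3 + 3 = 9.
Total exposure: 4 months.
Gamma(α, β) with Poisson data over total exposure Σt gives posterior Gamma(α+Σx, β+Σt) = Gamma(15, 12).
The posterior predictive for a window of length T is Negative Binomial with variance T·α'·(β'+T)/β'² = 3·15·15/144 = 75/16.

75/16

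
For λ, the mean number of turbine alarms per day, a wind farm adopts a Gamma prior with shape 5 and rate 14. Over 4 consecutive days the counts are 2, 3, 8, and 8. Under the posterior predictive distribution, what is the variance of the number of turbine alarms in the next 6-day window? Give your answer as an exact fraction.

104/9

Total count: 2 + 3 + 8 + 8 = 21.
Total exposure: 4 days.
Gamma(α, β) with Poisson data over total exposure Σt gives posterior Gamma(α+Σx, β+Σt) = Gamma(26, 18).
The posterior predictive for a window of length T is Negative Binomial with variance T·α'·(β'+T)/β'² = 6·26·24/324 = 104/9.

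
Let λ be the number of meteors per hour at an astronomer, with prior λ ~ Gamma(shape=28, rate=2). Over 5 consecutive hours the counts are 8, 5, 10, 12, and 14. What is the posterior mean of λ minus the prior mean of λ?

-3

Total count: 8 + 5 + 10 + 12 + 14 = 49.
Total exposure: 5 hours.
Conjugate update: add total count to the shape and total exposure to the rate, giving Gamma(77, 7).
Posterior mean = 77/7 = 11; prior mean = 28/2 = 14. Difference = 11 − 14 = -3.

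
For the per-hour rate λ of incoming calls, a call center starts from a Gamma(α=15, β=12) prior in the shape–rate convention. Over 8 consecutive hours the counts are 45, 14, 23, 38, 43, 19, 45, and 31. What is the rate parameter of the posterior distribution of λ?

20

Total count: 45 + 14 + 23 + 38 + 43 + 19 + 45 + 31 = 258.
Total exposure: 8 hours.
The Gamma prior is conjugate for the Poisson rate, so λ | data ~ Gamma(15+258, 12+8) = Gamma(273, 20).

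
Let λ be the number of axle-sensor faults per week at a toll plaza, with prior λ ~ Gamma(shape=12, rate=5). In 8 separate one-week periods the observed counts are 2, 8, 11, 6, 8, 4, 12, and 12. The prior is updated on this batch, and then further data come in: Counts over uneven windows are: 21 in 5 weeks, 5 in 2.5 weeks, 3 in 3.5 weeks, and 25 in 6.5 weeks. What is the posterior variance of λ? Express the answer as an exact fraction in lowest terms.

Total count: 2 + 8 + 11 + 6 + 8 + 4 + 12 + 12 = 63.
Total exposure: 8 weeks.
After the first batch: Gamma(12 + 63, 5 + 8) = Gamma(75, 13).
Total count: 21 + 5 + 3 + 25 = 54.
Total exposure: 5 + 2.5 + 3.5 + 6.5 = 17.5 weeks.
After the second batch: Gamma(75 + 54, 13 + 17.5) = Gamma(129, 61/2).
Posterior variance = α'/β'² = 129/(3721/4) = 516/3721.

516/3721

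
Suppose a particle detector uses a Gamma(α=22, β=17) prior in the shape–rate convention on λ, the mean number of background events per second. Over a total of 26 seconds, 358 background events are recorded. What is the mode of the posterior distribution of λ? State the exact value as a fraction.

Total count 358 over total exposure 26 seconds.
The Gamma prior is conjugate for the Poisson rate, so λ | data ~ Gamma(22+358, 17+26) = Gamma(380, 43).
Posterior mode = (α'−1)/β' = 379/43.

379/43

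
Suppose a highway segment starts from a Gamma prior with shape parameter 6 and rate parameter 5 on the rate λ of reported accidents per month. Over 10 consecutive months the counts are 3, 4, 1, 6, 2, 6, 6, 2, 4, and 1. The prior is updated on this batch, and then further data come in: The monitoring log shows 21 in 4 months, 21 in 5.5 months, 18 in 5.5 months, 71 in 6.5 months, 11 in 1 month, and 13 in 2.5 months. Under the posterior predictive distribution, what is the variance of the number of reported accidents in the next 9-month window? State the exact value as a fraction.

21609/400

Total count: 3 + 4 + 1 + 6 + 2 + 6 + 6 + 2 + 4 + 1 = 35.
Total exposure: 10 months.
After the first batch: Gamma(6 + 35, 5 + 10) = Gamma(41, 15).
Total count: 21 + 21 + 18 + 71 + 11 + 13 = 155.
Total exposure: 4 + 5.5 + 5.5 + 6.5 + 1 + 2.5 = 25 months.
After the second batch: Gamma(41 + 155, 15 + 25) = Gamma(196, 40).
The posterior predictive for a window of length T is Negative Binomial with variance T·α'·(β'+T)/β'² = 9·196·49/1600 = 21609/400.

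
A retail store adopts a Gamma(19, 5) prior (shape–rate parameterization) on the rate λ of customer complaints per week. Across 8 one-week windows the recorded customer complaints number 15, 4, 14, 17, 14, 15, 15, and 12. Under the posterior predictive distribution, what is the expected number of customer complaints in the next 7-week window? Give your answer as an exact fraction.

Total count: 15 + 4 + 14 + 17 + 14 + 15 + 15 + 12 = 106.
Total exposure: 8 weeks.
Posterior: α' = 19 + 106 = 125, β' = 5 + 8 = 13.
Predictive mean over a 7-week window = T·E[λ|data] = 7·125/13 = 875/13.

875/13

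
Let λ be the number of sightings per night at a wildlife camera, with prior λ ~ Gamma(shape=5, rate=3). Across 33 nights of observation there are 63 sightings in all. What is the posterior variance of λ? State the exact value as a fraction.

Total count 63 over total exposure 33 nights.
Gamma(α, β) with Poisson data over total exposure Σt gives posterior Gamma(α+Σx, β+Σt) = Gamma(68, 36).
Posterior variance = α'/β'² = 68/1296 = 17/324.

17/324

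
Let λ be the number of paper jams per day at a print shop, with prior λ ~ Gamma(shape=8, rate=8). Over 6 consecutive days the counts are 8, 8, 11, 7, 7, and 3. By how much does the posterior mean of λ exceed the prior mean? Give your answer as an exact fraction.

19/7

Total count: 8 + 8 + 11 + 7 + 7 + 3 = 44.
Total exposure: 6 days.
Posterior: α' = 8 + 44 = 52, β' = 8 + 6 = 14.
Posterior mean = 52/14 = 26/7; prior mean = 8/8 = 1. Difference = 26/7 − 1 = 19/7.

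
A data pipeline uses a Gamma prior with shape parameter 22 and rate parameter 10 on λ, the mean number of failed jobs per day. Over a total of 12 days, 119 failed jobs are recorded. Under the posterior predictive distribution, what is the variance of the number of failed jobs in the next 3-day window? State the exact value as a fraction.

Total count 119 over total exposure 12 days.
The Gamma prior is conjugate for the Poisson rate, so λ | data ~ Gamma(22+119, 10+12) = Gamma(141, 22).
The posterior predictive for a window of length T is Negative Binomial with variance T·α'·(β'+T)/β'² = 3·141·25/484 = 10575/484.

10575/484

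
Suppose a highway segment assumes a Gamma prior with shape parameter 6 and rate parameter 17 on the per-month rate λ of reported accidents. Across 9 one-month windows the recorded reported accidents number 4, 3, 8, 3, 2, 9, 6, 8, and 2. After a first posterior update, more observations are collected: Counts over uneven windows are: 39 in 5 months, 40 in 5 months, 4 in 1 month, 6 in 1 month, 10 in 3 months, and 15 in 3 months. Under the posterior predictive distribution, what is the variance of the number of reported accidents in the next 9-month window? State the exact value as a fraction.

7155/176

Total count: 4 + 3 + 8 + 3 + 2 + 9 + 6 + 8 + 2 = 45.
Total exposure: 9 months.
After the first batch: Gamma(6 + 45, 17 + 9) = Gamma(51, 26).
Total count: 39 + 40 + 4 + 6 + 10 + 15 = 114.
Total exposure: 5 + 5 + 1 + 1 + 3 + 3 = 18 months.
After the second batch: Gamma(51 + 114, 26 + 18) = Gamma(165, 44).
The posterior predictive for a window of length T is Negative Binomial with variance T·α'·(β'+T)/β'² = 9·165·53/1936 = 7155/176.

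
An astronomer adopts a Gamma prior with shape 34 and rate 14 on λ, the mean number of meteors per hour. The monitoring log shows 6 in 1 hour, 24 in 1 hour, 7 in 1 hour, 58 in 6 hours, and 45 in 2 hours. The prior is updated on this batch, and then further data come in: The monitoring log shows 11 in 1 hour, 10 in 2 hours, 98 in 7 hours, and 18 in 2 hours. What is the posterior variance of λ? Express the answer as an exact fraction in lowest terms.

Total count: 6 + 24 + 7 + 58 + 45 = 140.
Total exposure: 1 + 1 + 1 + 6 + 2 = 11 hours.
After the first batch: Gamma(34 + 140, 14 + 11) = Gamma(174, 25).
Total count: 11 + 10 + 98 + 18 = 137.
Total exposure: 1 + 2 + 7 + 2 = 12 hours.
After the second batch: Gamma(174 + 137, 25 + 12) = Gamma(311, 37).
Posterior variance = α'/β'² = 311/1369.

311/1369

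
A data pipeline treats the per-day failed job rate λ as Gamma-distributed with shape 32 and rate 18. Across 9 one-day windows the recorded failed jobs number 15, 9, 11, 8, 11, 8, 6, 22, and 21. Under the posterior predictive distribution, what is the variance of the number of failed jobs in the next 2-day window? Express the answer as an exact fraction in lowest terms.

Total count: 15 + 9 + 11 + 8 + 11 + 8 + 6 + 22 + 21 = 111.
Total exposure: 9 days.
By Gamma–Poisson conjugacy, the posterior is Gamma(α + Σx, β + Σt) = Gamma(32 + 111, 18 + 9) = Gamma(143, 27).
The posterior predictive for a window of length T is Negative Binomial with variance T·α'·(β'+T)/β'² = 2·143·29/729 = 8294/729.

8294/729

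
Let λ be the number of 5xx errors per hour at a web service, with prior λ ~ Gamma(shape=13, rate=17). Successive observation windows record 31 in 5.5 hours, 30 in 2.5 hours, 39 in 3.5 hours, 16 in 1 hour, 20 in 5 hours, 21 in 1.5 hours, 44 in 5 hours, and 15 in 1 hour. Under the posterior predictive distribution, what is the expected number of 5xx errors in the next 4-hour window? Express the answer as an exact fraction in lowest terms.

Total count: 31 + 30 + 39 + 16 + 20 + 21 + 44 + 15 = 216.
Total exposure: 5.5 + 2.5 + 3.5 + 1 + 5 + 1.5 + 5 + 1 = 25 hours.
The Gamma prior is conjugate for the Poisson rate, so λ | data ~ Gamma(13+216, 17+25) = Gamma(229, 42).
Predictive mean over a 4-hour window = T·E[λ|data] = 4·229/42 = 458/21.

458/21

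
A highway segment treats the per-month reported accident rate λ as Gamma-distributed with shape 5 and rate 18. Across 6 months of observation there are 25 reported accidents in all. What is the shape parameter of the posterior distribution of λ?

30

Total count 25 over total exposure 6 months.
By Gamma–Poisson conjugacy, the posterior is Gamma(α + Σx, β + Σt) = Gamma(5 + 25, 18 + 6) = Gamma(30, 24).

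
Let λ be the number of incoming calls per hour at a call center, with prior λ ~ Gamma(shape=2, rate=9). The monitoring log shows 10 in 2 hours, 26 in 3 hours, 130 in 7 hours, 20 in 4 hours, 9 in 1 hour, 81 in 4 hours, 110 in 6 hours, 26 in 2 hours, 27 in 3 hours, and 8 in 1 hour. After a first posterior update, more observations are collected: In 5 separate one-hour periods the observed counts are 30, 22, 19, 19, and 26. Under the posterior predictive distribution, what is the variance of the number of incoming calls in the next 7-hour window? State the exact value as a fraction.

213570/2209

Total count: 10 + 26 + 130 + 20 + 9 + 81 + 110 + 26 + 27 + 8 = 447.
Total exposure: 2 + 3 + 7 + 4 + 1 + 4 + 6 + 2 + 3 + 1 = 33 hours.
After the first batch: Gamma(2 + 447, 9 + 33) = Gamma(449, 42).
Total count: 30 + 22 + 19 + 19 + 26 = 116.
Total exposure: 5 hours.
After the second batch: Gamma(449 + 116, 42 + 5) = Gamma(565, 47).
The posterior predictive for a window of length T is Negative Binomial with variance T·α'·(β'+T)/β'² = 7·565·54/2209 = 213570/2209.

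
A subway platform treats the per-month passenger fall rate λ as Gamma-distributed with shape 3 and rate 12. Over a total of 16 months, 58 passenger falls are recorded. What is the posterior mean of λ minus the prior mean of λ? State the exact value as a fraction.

Total count 58 over total exposure 16 months.
Conjugate update: add total count to the shape and total exposure to the rate, giving Gamma(61, 28).
Posterior mean = 61/28 = 61/28; prior mean = 3/12 = 1/4. Difference = 61/28 − 1/4 = 27/14.

27/14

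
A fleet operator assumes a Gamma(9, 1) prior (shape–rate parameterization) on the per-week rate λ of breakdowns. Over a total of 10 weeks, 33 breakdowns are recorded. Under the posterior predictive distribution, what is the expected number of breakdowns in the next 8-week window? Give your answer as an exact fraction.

Total count 33 over total exposure 10 weeks.
By Gamma–Poisson conjugacy, the posterior is Gamma(α + Σx, β + Σt) = Gamma(9 + 33, 1 + 10) = Gamma(42, 11).
Predictive mean over an 8-week window = T·E[λ|data] = 8·42/11 = 336/11.

336/11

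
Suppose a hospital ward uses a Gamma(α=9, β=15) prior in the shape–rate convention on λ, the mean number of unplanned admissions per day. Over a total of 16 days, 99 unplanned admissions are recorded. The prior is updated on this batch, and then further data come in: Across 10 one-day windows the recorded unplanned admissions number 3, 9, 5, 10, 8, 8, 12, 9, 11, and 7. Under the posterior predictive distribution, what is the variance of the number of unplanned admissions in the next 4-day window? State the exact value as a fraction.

Total count 99 over total exposure 16 days.
After the first batch: Gamma(9 + 99, 15 + 16) = Gamma(108, 31).
Total count: 3 + 9 + 5 + 10 + 8 + 8 + 12 + 9 + 11 + 7 = 82.
Total exposure: 10 days.
After the second batch: Gamma(108 + 82, 31 + 10) = Gamma(190, 41).
The posterior predictive for a window of length T is Negative Binomial with variance T·α'·(β'+T)/β'² = 4·190·45/1681 = 34200/1681.

34200/1681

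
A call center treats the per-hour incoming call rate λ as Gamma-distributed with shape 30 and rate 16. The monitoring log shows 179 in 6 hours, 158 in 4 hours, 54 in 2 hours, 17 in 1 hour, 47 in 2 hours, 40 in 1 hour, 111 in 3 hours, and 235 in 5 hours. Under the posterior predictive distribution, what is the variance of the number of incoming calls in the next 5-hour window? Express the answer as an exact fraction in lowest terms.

Total count: 179 + 158 + 54 + 17 + 47 + 40 + 111 + 235 = 841.
Total exposure: 6 + 4 + 2 + 1 + 2 + 1 + 3 + 5 = 24 hours.
Gamma(α, β) with Poisson data over total exposure Σt gives posterior Gamma(α+Σx, β+Σt) = Gamma(871, 40).
The posterior predictive for a window of length T is Negative Binomial with variance T·α'·(β'+T)/β'² = 5·871·45/1600 = 7839/64.

7839/64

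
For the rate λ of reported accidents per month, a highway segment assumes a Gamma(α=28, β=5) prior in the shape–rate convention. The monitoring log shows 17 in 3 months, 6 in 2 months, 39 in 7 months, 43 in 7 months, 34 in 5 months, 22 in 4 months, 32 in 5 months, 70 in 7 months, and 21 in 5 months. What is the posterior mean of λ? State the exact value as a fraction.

156/25

Total count: 17 + 6 + 39 + 43 + 34 + 22 + 32 + 70 + 21 = 284.
Total exposure: 3 + 2 + 7 + 7 + 5 + 4 + 5 + 7 + 5 = 45 months.
Gamma(α, β) with Poisson data over total exposure Σt gives posterior Gamma(α+Σx, β+Σt) = Gamma(312, 50).
Posterior mean = α'/β' = 312/50 = 156/25.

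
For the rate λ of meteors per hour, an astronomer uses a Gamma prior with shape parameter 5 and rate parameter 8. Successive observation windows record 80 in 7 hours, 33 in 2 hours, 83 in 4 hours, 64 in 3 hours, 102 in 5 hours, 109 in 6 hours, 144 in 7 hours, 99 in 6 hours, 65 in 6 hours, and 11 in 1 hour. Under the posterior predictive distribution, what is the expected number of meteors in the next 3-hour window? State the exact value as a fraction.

Total count: 80 + 33 + 83 + 64 + 102 + 109 + 144 + 99 + 65 + 11 = 790.
Total exposure: 7 + 2 + 4 + 3 + 5 + 6 + 7 + 6 + 6 + 1 = 47 hours.
Gamma(α, β) with Poisson data over total exposure Σt gives posterior Gamma(α+Σx, β+Σt) = Gamma(795, 55).
Predictive mean over a 3-hour window = T·E[λ|data] = 3·795/55 = 477/11.

477/11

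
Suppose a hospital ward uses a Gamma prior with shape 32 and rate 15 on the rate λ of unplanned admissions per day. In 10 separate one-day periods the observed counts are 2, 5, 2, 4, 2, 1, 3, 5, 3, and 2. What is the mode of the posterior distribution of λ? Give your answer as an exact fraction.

12/5

Total count: 2 + 5 + 2 + 4 + 2 + 1 + 3 + 5 + 3 + 2 = 29.
Total exposure: 10 days.
Posterior: α' = 32 + 29 = 61, β' = 15 + 10 = 25.
Posterior mode = (α'−1)/β' = 60/25 = 12/5.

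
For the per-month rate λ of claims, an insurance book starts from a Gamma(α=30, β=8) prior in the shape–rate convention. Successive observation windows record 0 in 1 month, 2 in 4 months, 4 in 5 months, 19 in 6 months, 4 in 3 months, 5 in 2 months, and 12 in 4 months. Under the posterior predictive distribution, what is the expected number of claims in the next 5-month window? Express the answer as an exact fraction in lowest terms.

Total count: 0 + 2 + 4 + 19 + 4 + 5 + 12 = 46.
Total exposure: 1 + 4 + 5 + 6 + 3 + 2 + 4 = 25 months.
Conjugate update: add total count to the shape and total exposure to the rate, giving Gamma(76, 33).
Predictive mean over a 5-month window = T·E[λ|data] = 5·76/33 = 380/33.

380/33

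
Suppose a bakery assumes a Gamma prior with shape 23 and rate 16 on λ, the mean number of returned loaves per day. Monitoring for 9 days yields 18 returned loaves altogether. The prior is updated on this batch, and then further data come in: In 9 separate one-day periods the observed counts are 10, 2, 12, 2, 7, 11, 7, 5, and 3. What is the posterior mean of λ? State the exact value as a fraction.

50/17

Total count 18 over total exposure 9 days.
After the first batch: Gamma(23 + 18, 16 + 9) = Gamma(41, 25).
Total count: 10 + 2 + 12 + 2 + 7 + 11 + 7 + 5 + 3 = 59.
Total exposure: 9 days.
After the second batch: Gamma(41 + 59, 25 + 9) = Gamma(100, 34).
Posterior mean = α'/β' = 100/34 = 50/17.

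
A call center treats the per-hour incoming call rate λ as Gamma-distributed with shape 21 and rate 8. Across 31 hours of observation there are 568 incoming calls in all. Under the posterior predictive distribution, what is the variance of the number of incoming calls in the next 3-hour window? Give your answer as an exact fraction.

Total count 568 over total exposure 31 hours.
Posterior: α' = 21 + 568 = 589, β' = 8 + 31 = 39.
The posterior predictive for a window of length T is Negative Binomial with variance T·α'·(β'+T)/β'² = 3·589·42/1521 = 8246/169.

8246/169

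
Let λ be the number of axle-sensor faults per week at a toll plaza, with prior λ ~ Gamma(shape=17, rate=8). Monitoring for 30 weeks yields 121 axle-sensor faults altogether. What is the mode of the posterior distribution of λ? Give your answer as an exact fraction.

Total count 121 over total exposure 30 weeks.
Gamma(α, β) with Poisson data over total exposure Σt gives posterior Gamma(α+Σx, β+Σt) = Gamma(138, 38).
Posterior mode = (α'−1)/β' = 137/38.

137/38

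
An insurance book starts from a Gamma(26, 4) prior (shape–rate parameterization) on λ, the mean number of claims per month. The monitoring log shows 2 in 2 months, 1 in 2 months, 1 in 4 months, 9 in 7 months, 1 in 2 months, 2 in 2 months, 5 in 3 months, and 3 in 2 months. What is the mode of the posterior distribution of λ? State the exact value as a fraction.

Total count: 2 + 1 + 1 + 9 + 1 + 2 + 5 + 3 = 24.
Total exposure: 2 + 2 + 4 + 7 + 2 + 2 + 3 + 2 = 24 months.
The Gamma prior is conjugate for the Poisson rate, so λ | data ~ Gamma(26+24, 4+24) = Gamma(50, 28).
Posterior mode = (α'−1)/β' = 49/28 = 7/4.

7/4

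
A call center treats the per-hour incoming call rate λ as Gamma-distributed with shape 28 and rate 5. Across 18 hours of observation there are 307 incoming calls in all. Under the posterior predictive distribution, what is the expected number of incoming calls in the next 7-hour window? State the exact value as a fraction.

2345/23

Total count 307 over total exposure 18 hours.
The Gamma prior is conjugate for the Poisson rate, so λ | data ~ Gamma(28+307, 5+18) = Gamma(335, 23).
Predictive mean over a 7-hour window = T·E[λ|data] = 7·335/23 = 2345/23.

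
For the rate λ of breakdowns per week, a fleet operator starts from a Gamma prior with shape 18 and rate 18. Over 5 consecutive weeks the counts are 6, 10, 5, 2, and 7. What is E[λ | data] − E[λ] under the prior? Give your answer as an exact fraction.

Total count: 6 + 10 + 5 + 2 + 7 = 30.
Total exposure: 5 weeks.
The Gamma prior is conjugate for the Poisson rate, so λ | data ~ Gamma(18+30, 18+5) = Gamma(48, 23).
Posterior mean = 48/23 = 48/23; prior mean = 18/18 = 1. Difference = 48/23 − 1 = 25/23.

25/23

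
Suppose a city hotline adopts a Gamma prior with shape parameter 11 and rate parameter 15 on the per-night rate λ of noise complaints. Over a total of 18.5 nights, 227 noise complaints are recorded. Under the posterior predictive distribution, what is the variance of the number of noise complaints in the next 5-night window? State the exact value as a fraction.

Total count 227 over total exposure 18.5 nights.
The Gamma prior is conjugate for the Poisson rate, so λ | data ~ Gamma(11+227, 15+18.5) = Gamma(238, 67/2).
The posterior predictive for a window of length T is Negative Binomial with variance T·α'·(β'+T)/β'² = 5·238·(77/2)/(4489/4) = 183260/4489.

183260/4489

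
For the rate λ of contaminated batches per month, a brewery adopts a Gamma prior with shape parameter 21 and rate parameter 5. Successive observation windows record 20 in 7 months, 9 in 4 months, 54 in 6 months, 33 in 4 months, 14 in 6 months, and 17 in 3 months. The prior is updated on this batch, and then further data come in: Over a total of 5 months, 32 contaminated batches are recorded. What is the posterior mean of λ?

5

Total count: 20 + 9 + 54 + 33 + 14 + 17 = 147.
Total exposure: 7 + 4 + 6 + 4 + 6 + 3 = 30 months.
After the first batch: Gamma(21 + 147, 5 + 30) = Gamma(168, 35).
Total count 32 over total exposure 5 months.
After the second batch: Gamma(168 + 32, 35 + 5) = Gamma(200, 40).
Posterior mean = α'/β' = 200/40 = 5.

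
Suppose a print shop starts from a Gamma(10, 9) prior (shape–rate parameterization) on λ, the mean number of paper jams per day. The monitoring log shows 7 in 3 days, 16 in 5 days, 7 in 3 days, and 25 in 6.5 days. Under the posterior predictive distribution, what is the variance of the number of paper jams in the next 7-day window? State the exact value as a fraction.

Total count: 7 + 16 + 7 + 25 = 55.
Total exposure: 3 + 5 + 3 + 6.5 = 17.5 days.
Gamma(α, β) with Poisson data over total exposure Σt gives posterior Gamma(α+Σx, β+Σt) = Gamma(65, 53/2).
The posterior predictive for a window of length T is Negative Binomial with variance T·α'·(β'+T)/β'² = 7·65·(67/2)/(2809/4) = 60970/2809.

60970/2809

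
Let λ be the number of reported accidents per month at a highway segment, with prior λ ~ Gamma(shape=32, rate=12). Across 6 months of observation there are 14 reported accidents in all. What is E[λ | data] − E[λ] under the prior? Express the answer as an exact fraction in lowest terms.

Total count 14 over total exposure 6 months.
By Gamma–Poisson conjugacy, the posterior is Gamma(α + Σx, β + Σt) = Gamma(32 + 14, 12 + 6) = Gamma(46, 18).
Posterior mean = 46/18 = 23/9; prior mean = 32/12 = 8/3. Difference = 23/9 − 8/3 = -1/9.

-1/9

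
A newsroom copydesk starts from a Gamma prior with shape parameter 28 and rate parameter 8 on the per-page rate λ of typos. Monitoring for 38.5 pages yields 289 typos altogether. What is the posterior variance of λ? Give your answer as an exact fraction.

Total count 289 over total exposure 38.5 pages.
By Gamma–Poisson conjugacy, the posterior is Gamma(α + Σx, β + Σt) = Gamma(28 + 289, 8 + 38.5) = Gamma(317, 93/2).
Posterior variance = α'/β'² = 317/(8649/4) = 1268/8649.

1268/8649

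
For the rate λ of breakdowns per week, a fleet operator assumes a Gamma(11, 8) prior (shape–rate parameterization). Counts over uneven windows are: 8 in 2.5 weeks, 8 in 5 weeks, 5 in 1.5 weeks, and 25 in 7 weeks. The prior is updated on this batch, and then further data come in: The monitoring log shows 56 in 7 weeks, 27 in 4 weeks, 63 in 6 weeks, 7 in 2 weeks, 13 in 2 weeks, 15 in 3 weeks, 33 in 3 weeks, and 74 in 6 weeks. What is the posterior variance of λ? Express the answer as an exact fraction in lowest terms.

115/1083

Total count: 8 + 8 + 5 + 25 = 46.
Total exposure: 2.5 + 5 + 1.5 + 7 = 16 weeks.
After the first batch: Gamma(11 + 46, 8 + 16) = Gamma(57, 24).
Total count: 56 + 27 + 63 + 7 + 13 + 15 + 33 + 74 = 288.
Total exposure: 7 + 4 + 6 + 2 + 2 + 3 + 3 + 6 = 33 weeks.
After the second batch: Gamma(57 + 288, 24 + 33) = Gamma(345, 57).
Posterior variance = α'/β'² = 345/3249 = 115/1083.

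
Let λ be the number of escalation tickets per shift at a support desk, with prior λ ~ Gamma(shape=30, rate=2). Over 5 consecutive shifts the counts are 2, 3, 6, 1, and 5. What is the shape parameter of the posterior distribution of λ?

Total count: 2 + 3 + 6 + 1 + 5 = 17.
Total exposure: 5 shifts.
By Gamma–Poisson conjugacy, the posterior is Gamma(α + Σx, β + Σt) = Gamma(30 + 17, 2 + 5) = Gamma(47, 7).

47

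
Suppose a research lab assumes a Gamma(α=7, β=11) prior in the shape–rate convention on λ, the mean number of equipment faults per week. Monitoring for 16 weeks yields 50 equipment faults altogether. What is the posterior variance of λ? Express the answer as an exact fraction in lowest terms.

Total count 50 over total exposure 16 weeks.
Posterior: α' = 7 + 50 = 57, β' = 11 + 16 = 27.
Posterior variance = α'/β'² = 57/729 = 19/243.

19/243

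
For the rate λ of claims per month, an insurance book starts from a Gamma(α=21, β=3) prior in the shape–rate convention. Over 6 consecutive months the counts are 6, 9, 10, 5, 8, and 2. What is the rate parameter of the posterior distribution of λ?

Total count: 6 + 9 + 10 + 5 + 8 + 2 = 40.
Total exposure: 6 months.
The Gamma prior is conjugate for the Poisson rate, so λ | data ~ Gamma(21+40, 3+6) = Gamma(61, 9).

9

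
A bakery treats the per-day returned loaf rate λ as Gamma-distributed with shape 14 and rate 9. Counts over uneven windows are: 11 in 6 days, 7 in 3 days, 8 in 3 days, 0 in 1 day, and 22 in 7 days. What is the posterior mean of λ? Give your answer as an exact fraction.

62/29

Total count: 11 + 7 + 8 + 0 + 22 = 48.
Total exposure: 6 + 3 + 3 + 1 + 7 = 20 days.
The Gamma prior is conjugate for the Poisson rate, so λ | data ~ Gamma(14+48, 9+20) = Gamma(62, 29).
Posterior mean = α'/β' = 62/29.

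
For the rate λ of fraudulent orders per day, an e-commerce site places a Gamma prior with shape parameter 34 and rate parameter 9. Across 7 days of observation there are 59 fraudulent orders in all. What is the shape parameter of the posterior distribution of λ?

Total count 59 over total exposure 7 days.
Posterior: α' = 34 + 59 = 93, β' = 9 + 7 = 16.

93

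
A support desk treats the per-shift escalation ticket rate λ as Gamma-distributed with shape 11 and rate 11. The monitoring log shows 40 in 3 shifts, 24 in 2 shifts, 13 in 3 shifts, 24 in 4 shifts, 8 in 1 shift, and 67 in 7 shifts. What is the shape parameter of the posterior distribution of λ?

187

Total count: 40 + 24 + 13 + 24 + 8 + 67 = 176.
Total exposure: 3 + 2 + 3 + 4 + 1 + 7 = 20 shifts.
Conjugate update: add total count to the shape and total exposure to the rate, giving Gamma(187, 31).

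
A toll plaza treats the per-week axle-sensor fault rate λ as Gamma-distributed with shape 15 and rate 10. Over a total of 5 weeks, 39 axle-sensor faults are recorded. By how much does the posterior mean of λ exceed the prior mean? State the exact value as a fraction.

21/10

Total count 39 over total exposure 5 weeks.
Posterior: α' = 15 + 39 = 54, β' = 10 + 5 = 15.
Posterior mean = 54/15 = 18/5; prior mean = 15/10 = 3/2. Difference = 18/5 − 3/2 = 21/10.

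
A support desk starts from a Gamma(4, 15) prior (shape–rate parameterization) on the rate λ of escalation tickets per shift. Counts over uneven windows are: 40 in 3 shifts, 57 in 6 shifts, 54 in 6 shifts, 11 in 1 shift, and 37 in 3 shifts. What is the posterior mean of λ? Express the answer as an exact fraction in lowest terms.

Total count: 40 + 57 + 54 + 11 + 37 = 199.
Total exposure: 3 + 6 + 6 + 1 + 3 = 19 shifts.
By Gamma–Poisson conjugacy, the posterior is Gamma(α + Σx, β + Σt) = Gamma(4 + 199, 15 + 19) = Gamma(203, 34).
Posterior mean = α'/β' = 203/34.

203/34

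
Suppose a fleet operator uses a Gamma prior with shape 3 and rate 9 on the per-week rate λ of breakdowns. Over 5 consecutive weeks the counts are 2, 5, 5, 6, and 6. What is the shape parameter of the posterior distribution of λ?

27

Total count: 2 + 5 + 5 + 6 + 6 = 24.
Total exposure: 5 weeks.
The Gamma prior is conjugate for the Poisson rate, so λ | data ~ Gamma(3+24, 9+5) = Gamma(27, 14).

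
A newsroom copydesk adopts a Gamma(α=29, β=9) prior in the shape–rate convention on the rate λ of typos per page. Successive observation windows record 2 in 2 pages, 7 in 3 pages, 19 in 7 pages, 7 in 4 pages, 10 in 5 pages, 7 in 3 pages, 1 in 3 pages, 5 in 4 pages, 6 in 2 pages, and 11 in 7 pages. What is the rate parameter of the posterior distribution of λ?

49

Total count: 2 + 7 + 19 + 7 + 10 + 7 + 1 + 5 + 6 + 11 = 75.
Total exposure: 2 + 3 + 7 + 4 + 5 + 3 + 3 + 4 + 2 + 7 = 40 pages.
By Gamma–Poisson conjugacy, the posterior is Gamma(α + Σx, β + Σt) = Gamma(29 + 75, 9 + 40) = Gamma(104, 49).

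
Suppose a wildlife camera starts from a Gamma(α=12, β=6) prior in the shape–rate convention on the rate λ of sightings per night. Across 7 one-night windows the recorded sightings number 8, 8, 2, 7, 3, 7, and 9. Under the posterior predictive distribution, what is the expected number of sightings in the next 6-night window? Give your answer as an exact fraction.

336/13

Total count: 8 + 8 + 2 + 7 + 3 + 7 + 9 = 44.
Total exposure: 7 nights.
Gamma(α, β) with Poisson data over total exposure Σt gives posterior Gamma(α+Σx, β+Σt) = Gamma(56, 13).
Predictive mean over a 6-night window = T·E[λ|data] = 6·56/13 = 336/13.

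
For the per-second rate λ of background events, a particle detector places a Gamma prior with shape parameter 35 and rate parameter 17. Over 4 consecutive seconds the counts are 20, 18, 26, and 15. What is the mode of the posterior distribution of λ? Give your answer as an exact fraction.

113/21

Total count: 20 + 18 + 26 + 15 = 79.
Total exposure: 4 seconds.
The Gamma prior is conjugate for the Poisson rate, so λ | data ~ Gamma(35+79, 17+4) = Gamma(114, 21).
Posterior mode = (α'−1)/β' = 113/21.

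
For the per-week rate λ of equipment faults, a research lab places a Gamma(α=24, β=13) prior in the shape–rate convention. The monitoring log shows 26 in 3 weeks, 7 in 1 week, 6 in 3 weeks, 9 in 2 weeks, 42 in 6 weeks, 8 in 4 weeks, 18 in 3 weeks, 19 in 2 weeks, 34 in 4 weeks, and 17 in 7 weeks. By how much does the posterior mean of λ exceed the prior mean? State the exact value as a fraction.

263/104

Total count: 26 + 7 + 6 + 9 + 42 + 8 + 18 + 19 + 34 + 17 = 186.
Total exposure: 3 + 1 + 3 + 2 + 6 + 4 + 3 + 2 + 4 + 7 = 35 weeks.
By Gamma–Poisson conjugacy, the posterior is Gamma(α + Σx, β + Σt) = Gamma(24 + 186, 13 + 35) = Gamma(210, 48).
Posterior mean = 210/48 = 35/8; prior mean = 24/13 = 24/13. Difference = 35/8 − 24/13 = 263/104.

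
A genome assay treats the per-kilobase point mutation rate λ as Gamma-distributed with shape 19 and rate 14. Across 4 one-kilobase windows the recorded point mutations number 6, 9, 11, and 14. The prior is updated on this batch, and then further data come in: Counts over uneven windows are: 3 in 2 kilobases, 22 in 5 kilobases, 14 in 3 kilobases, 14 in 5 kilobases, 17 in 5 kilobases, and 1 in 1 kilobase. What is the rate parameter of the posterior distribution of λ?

Total count: 6 + 9 + 11 + 14 = 40.
Total exposure: 4 kilobases.
After the first batch: Gamma(19 + 40, 14 + 4) = Gamma(59, 18).
Total count: 3 + 22 + 14 + 14 + 17 + 1 = 71.
Total exposure: 2 + 5 + 3 + 5 + 5 + 1 = 21 kilobases.
After the second batch: Gamma(59 + 71, 18 + 21) = Gamma(130, 39).

39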